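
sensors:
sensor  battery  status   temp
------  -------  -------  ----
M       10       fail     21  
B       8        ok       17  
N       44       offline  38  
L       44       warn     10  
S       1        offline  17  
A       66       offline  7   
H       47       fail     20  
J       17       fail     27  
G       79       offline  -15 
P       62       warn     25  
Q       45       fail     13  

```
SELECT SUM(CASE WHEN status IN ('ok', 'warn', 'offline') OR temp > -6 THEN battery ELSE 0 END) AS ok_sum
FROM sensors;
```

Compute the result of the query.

423

sensor=M: ✓ → 10
sensor=B: ✓ → 8
sensor=N: ✓ → 44
sensor=L: ✓ → 44
sensor=S: ✓ → 1
sensor=A: ✓ → 66
sensor=H: ✓ → 47
sensor=J: ✓ → 17
sensor=G: ✓ → 79
sensor=P: ✓ → 62
sensor=Q: ✓ → 45
ok_sum = 10 + 8 + 44 + 44 + 1 + 66 + 47 + 17 + 79 + 62 + 45 = 423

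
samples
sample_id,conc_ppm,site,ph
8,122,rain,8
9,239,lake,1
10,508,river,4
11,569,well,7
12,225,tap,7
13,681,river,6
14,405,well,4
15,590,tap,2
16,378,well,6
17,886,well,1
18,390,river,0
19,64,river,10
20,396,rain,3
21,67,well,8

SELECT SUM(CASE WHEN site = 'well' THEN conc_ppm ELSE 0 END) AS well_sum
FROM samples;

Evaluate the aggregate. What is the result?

2305

sample_id=8: ✗
sample_id=9: ✗
sample_id=10: ✗
sample_id=11: ✓ → 569
sample_id=12: ✗
sample_id=13: ✗
sample_id=14: ✓ → 405
sample_id=15: ✗
sample_id=16: ✓ → 378
sample_id=17: ✓ → 886
sample_id=18: ✗
sample_id=19: ✗
sample_id=20: ✗
sample_id=21: ✓ → 67
well_sum = 569 + 405 + 378 + 886 + 67 = 2305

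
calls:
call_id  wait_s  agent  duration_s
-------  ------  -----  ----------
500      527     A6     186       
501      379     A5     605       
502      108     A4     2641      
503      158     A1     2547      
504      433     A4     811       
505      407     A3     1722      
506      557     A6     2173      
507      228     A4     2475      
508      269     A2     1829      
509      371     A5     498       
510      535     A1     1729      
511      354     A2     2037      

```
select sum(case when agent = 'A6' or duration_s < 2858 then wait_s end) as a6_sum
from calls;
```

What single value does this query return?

call_id=500: ✓ → 527
call_id=501: ✓ → 379
call_id=502: ✓ → 108
call_id=503: ✓ → 158
call_id=504: ✓ → 433
call_id=505: ✓ → 407
call_id=506: ✓ → 557
call_id=507: ✓ → 228
call_id=508: ✓ → 269
call_id=509: ✓ → 371
call_id=510: ✓ → 535
call_id=511: ✓ → 354
a6_sum = 527 + 379 + 108 + 158 + 433 + 407 + 557 + 228 + 269 + 371 + 535 + 354 = 4326

4326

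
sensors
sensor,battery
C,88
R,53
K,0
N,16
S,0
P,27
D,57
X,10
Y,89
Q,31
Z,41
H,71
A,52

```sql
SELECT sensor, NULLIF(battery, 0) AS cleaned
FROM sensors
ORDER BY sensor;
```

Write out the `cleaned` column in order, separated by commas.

52, 88, 57, 71, NULL, 16, 27, 31, 53, NULL, 10, 89, 41

sensor=A: battery=52 vs 0: differ → 52
sensor=C: battery=88 vs 0: differ → 88
sensor=D: battery=57 vs 0: differ → 57
sensor=H: battery=71 vs 0: differ → 71
sensor=K: battery=0 vs 0: equal → NULL
sensor=N: battery=16 vs 0: differ → 16
sensor=P: battery=27 vs 0: differ → 27
sensor=Q: battery=31 vs 0: differ → 31
sensor=R: battery=53 vs 0: differ → 53
sensor=S: battery=0 vs 0: equal → NULL
sensor=X: battery=10 vs 0: differ → 10
sensor=Y: battery=89 vs 0: differ → 89
sensor=Z: battery=41 vs 0: differ → 41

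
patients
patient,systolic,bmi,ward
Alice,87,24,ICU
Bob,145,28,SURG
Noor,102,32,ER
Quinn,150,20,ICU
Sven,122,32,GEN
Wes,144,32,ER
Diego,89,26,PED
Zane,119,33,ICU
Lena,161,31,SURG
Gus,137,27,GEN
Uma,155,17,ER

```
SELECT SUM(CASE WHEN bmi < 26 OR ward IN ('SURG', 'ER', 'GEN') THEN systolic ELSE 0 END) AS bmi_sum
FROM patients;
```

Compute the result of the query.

patient=Alice: ✓ → 87
patient=Bob: ✓ → 145
patient=Noor: ✓ → 102
patient=Quinn: ✓ → 150
patient=Sven: ✓ → 122
patient=Wes: ✓ → 144
patient=Diego: ✗
patient=Zane: ✗
patient=Lena: ✓ → 161
patient=Gus: ✓ → 137
patient=Uma: ✓ → 155
bmi_sum = 87 + 145 + 102 + 150 + 122 + 144 + 161 + 137 + 155 = 1203

1203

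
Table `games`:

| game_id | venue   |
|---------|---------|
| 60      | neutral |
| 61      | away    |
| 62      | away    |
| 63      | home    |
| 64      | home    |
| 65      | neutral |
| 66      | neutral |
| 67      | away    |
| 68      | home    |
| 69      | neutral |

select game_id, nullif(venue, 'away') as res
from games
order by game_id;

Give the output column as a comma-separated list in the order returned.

game_id=60: venue=neutral vs away: differ → neutral
game_id=61: venue=away vs away: equal → NULL
game_id=62: venue=away vs away: equal → NULL
game_id=63: venue=home vs away: differ → home
game_id=64: venue=home vs away: differ → home
game_id=65: venue=neutral vs away: differ → neutral
game_id=66: venue=neutral vs away: differ → neutral
game_id=67: venue=away vs away: equal → NULL
game_id=68: venue=home vs away: differ → home
game_id=69: venue=neutral vs away: differ → neutral

neutral, NULL, NULL, home, home, neutral, neutral, NULL, home, neutral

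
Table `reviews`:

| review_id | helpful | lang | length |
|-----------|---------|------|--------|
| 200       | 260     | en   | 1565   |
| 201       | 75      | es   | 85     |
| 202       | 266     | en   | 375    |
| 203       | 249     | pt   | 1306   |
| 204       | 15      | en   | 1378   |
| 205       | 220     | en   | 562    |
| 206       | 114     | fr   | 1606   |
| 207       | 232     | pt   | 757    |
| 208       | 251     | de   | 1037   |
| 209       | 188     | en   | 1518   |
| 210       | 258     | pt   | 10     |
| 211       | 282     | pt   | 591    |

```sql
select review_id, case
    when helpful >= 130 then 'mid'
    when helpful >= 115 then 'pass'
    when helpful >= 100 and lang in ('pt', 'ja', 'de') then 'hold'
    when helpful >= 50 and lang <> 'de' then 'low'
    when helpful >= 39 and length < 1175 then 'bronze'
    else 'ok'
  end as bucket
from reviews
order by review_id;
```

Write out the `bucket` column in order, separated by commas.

mid, low, mid, mid, ok, mid, low, mid, mid, mid, mid, mid

review_id=200: helpful >= 130 → mid
review_id=201: helpful >= 50 and lang <> 'de' → low
review_id=202: helpful >= 130 → mid
review_id=203: helpful >= 130 → mid
review_id=204: ELSE → ok
review_id=205: helpful >= 130 → mid
review_id=206: helpful >= 50 and lang <> 'de' → low
review_id=207: helpful >= 130 → mid
review_id=208: helpful >= 130 → mid
review_id=209: helpful >= 130 → mid
review_id=210: helpful >= 130 → mid
review_id=211: helpful >= 130 → mid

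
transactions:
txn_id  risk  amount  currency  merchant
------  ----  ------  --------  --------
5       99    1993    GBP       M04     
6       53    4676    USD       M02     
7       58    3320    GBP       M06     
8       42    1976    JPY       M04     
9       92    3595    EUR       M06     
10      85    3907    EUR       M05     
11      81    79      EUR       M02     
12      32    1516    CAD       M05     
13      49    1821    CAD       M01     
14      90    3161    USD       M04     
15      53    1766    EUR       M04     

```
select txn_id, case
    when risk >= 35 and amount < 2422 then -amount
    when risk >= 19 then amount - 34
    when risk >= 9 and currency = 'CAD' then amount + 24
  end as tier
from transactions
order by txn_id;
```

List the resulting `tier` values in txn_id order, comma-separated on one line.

-1993, 4642, 3286, -1976, 3561, 3873, -79, 1482, -1821, 3127, -1766

txn_id=5: risk >= 35 and amount < 2422 → -1993
txn_id=6: risk >= 19 → 4642
txn_id=7: risk >= 19 → 3286
txn_id=8: risk >= 35 and amount < 2422 → -1976
txn_id=9: risk >= 19 → 3561
txn_id=10: risk >= 19 → 3873
txn_id=11: risk >= 35 and amount < 2422 → -79
txn_id=12: risk >= 19 → 1482
txn_id=13: risk >= 35 and amount < 2422 → -1821
txn_id=14: risk >= 19 → 3127
txn_id=15: risk >= 35 and amount < 2422 → -1766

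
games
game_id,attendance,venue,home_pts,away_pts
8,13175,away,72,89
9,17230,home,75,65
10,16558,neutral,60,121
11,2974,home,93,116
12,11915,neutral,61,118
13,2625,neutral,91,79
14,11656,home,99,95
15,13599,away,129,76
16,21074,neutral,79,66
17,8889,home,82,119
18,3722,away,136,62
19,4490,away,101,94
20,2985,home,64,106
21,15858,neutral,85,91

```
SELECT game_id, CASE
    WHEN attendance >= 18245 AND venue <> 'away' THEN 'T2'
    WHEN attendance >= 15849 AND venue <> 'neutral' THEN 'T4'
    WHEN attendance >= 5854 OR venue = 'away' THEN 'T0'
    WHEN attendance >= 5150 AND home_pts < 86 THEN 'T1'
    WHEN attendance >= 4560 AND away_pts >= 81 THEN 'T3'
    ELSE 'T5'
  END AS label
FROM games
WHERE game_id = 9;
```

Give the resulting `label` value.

game_id = 9: attendance=17230, venue=home, home_pts=75, away_pts=65.
attendance >= 18245 AND venue <> 'away' → false
attendance >= 15849 AND venue <> 'neutral' → true → T4

T4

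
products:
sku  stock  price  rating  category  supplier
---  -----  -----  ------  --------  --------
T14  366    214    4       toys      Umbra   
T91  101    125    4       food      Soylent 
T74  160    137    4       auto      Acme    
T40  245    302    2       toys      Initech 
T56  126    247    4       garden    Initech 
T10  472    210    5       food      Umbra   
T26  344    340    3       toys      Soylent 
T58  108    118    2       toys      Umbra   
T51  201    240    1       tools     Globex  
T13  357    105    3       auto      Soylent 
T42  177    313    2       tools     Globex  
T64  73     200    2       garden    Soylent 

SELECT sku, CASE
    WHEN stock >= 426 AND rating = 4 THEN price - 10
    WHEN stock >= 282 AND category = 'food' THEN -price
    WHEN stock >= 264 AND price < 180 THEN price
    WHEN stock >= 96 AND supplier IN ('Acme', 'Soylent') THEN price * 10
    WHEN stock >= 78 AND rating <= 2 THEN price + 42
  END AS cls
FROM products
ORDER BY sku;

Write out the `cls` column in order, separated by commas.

-210, 105, NULL, 3400, 344, 355, 282, NULL, 160, NULL, 1370, 1250

sku=T10: stock >= 282 AND category = 'food' → -210
sku=T13: stock >= 264 AND price < 180 → 105
sku=T14: (no match → NULL) → NULL
sku=T26: stock >= 96 AND supplier IN ('Acme', 'Soylent') → 3400
sku=T40: stock >= 78 AND rating <= 2 → 344
sku=T42: stock >= 78 AND rating <= 2 → 355
sku=T51: stock >= 78 AND rating <= 2 → 282
sku=T56: (no match → NULL) → NULL
sku=T58: stock >= 78 AND rating <= 2 → 160
sku=T64: (no match → NULL) → NULL
sku=T74: stock >= 96 AND supplier IN ('Acme', 'Soylent') → 1370
sku=T91: stock >= 96 AND supplier IN ('Acme', 'Soylent') → 1250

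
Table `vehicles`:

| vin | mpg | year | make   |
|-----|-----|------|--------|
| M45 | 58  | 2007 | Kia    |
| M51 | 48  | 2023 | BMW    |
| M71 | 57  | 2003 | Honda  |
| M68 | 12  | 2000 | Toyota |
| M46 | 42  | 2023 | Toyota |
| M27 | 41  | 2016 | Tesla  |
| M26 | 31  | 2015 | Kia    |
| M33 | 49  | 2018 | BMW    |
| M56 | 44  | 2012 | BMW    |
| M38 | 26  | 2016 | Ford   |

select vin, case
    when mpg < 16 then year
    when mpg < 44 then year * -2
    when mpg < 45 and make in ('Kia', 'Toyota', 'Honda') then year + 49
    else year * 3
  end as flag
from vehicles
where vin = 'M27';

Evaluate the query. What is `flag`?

-4032

vin = M27: mpg=41, year=2016, make=Tesla.
mpg < 16 → false
mpg < 44 → true → -4032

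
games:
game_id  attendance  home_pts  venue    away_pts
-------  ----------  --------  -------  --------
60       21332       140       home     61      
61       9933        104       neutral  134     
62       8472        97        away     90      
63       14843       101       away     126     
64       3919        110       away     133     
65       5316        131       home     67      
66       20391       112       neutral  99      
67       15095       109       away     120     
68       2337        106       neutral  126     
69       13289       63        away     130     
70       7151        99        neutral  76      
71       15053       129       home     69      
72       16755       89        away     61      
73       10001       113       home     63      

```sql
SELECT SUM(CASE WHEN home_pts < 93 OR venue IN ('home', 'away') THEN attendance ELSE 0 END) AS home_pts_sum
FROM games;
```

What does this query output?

game_id=60: ✓ → 21332
game_id=61: ✗
game_id=62: ✓ → 8472
game_id=63: ✓ → 14843
game_id=64: ✓ → 3919
game_id=65: ✓ → 5316
game_id=66: ✗
game_id=67: ✓ → 15095
game_id=68: ✗
game_id=69: ✓ → 13289
game_id=70: ✗
game_id=71: ✓ → 15053
game_id=72: ✓ → 16755
game_id=73: ✓ → 10001
home_pts_sum = 21332 + 8472 + 14843 + 3919 + 5316 + 15095 + 13289 + 15053 + 16755 + 10001 = 124075

124075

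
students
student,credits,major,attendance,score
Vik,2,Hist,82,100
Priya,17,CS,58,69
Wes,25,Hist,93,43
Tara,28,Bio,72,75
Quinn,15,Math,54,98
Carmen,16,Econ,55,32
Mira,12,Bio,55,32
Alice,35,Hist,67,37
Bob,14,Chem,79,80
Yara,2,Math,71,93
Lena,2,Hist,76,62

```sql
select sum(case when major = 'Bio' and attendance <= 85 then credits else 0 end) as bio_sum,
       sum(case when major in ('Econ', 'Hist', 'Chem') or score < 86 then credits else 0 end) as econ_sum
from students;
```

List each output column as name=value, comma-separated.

[bio_sum: major = 'Bio' and attendance <= 85]
student=Vik: ✗
student=Priya: ✗
student=Wes: ✗
student=Tara: ✓ → 28
student=Quinn: ✗
student=Carmen: ✗
student=Mira: ✓ → 12
student=Alice: ✗
student=Bob: ✗
student=Yara: ✗
student=Lena: ✗
bio_sum = 28 + 12 = 40
—
[econ_sum: major in ('Econ', 'Hist', 'Chem') or score < 86]
student=Vik: ✓ → 2
student=Priya: ✓ → 17
student=Wes: ✓ → 25
student=Tara: ✓ → 28
student=Quinn: ✗
student=Carmen: ✓ → 16
student=Mira: ✓ → 12
student=Alice: ✓ → 35
student=Bob: ✓ → 14
student=Yara: ✗
student=Lena: ✓ → 2
econ_sum = 2 + 17 + 25 + 28 + 16 + 12 + 35 + 14 + 2 = 151

bio_sum=40, econ_sum=151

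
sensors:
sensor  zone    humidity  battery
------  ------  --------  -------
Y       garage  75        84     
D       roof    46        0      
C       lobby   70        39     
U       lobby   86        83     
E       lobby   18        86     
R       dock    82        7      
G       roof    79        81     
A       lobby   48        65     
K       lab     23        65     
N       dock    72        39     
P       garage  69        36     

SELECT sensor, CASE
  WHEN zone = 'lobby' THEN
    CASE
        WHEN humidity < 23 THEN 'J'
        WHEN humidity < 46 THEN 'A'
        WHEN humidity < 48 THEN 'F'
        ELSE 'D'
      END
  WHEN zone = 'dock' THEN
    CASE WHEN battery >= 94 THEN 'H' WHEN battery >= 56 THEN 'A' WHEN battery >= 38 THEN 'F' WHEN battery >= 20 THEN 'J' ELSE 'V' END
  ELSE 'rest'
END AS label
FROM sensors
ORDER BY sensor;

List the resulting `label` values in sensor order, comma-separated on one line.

sensor=A: zone='lobby' → inner[ELSE] → D
sensor=C: zone='lobby' → inner[ELSE] → D
sensor=D: zone='roof' → outer ELSE → rest
sensor=E: zone='lobby' → inner[humidity < 23] → J
sensor=G: zone='roof' → outer ELSE → rest
sensor=K: zone='lab' → outer ELSE → rest
sensor=N: zone='dock' → inner[battery >= 38] → F
sensor=P: zone='garage' → outer ELSE → rest
sensor=R: zone='dock' → inner[ELSE] → V
sensor=U: zone='lobby' → inner[ELSE] → D
sensor=Y: zone='garage' → outer ELSE → rest

D, D, rest, J, rest, rest, F, rest, V, D, rest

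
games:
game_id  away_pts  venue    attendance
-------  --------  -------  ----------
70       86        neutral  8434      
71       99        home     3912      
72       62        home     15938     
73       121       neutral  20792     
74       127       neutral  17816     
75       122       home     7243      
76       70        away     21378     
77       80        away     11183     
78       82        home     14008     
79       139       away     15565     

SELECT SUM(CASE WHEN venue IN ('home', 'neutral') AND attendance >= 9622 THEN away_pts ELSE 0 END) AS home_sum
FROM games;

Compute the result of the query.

game_id=70: ✗
game_id=71: ✗
game_id=72: ✓ → 62
game_id=73: ✓ → 121
game_id=74: ✓ → 127
game_id=75: ✗
game_id=76: ✗
game_id=77: ✗
game_id=78: ✓ → 82
game_id=79: ✗
home_sum = 62 + 121 + 127 + 82 = 392

392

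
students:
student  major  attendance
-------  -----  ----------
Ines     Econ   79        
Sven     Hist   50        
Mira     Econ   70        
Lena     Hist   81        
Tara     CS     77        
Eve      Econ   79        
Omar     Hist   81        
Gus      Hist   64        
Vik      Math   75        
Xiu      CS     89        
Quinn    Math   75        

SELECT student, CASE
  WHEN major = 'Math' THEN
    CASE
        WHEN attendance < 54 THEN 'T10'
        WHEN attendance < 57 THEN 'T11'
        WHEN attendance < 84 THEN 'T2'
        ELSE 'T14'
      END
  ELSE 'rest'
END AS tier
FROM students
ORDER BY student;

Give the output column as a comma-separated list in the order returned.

student=Eve: major='Econ' → outer ELSE → rest
student=Gus: major='Hist' → outer ELSE → rest
student=Ines: major='Econ' → outer ELSE → rest
student=Lena: major='Hist' → outer ELSE → rest
student=Mira: major='Econ' → outer ELSE → rest
student=Omar: major='Hist' → outer ELSE → rest
student=Quinn: major='Math' → inner[attendance < 84] → T2
student=Sven: major='Hist' → outer ELSE → rest
student=Tara: major='CS' → outer ELSE → rest
student=Vik: major='Math' → inner[attendance < 84] → T2
student=Xiu: major='CS' → outer ELSE → rest

rest, rest, rest, rest, rest, rest, T2, rest, rest, T2, rest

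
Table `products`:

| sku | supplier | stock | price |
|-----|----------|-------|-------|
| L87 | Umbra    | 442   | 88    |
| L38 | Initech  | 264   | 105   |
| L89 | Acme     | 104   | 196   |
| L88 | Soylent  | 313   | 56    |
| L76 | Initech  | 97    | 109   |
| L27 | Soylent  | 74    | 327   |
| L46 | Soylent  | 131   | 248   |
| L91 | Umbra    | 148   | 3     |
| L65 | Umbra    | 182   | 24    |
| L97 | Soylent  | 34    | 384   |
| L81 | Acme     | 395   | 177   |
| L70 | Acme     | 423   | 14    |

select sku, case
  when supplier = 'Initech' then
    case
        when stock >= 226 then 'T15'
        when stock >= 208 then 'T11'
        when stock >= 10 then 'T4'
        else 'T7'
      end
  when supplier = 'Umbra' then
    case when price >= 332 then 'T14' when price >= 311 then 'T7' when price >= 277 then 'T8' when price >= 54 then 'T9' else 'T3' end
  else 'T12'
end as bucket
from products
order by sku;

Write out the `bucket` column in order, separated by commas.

sku=L27: supplier='Soylent' → outer ELSE → T12
sku=L38: supplier='Initech' → inner[stock >= 226] → T15
sku=L46: supplier='Soylent' → outer ELSE → T12
sku=L65: supplier='Umbra' → inner[ELSE] → T3
sku=L70: supplier='Acme' → outer ELSE → T12
sku=L76: supplier='Initech' → inner[stock >= 10] → T4
sku=L81: supplier='Acme' → outer ELSE → T12
sku=L87: supplier='Umbra' → inner[price >= 54] → T9
sku=L88: supplier='Soylent' → outer ELSE → T12
sku=L89: supplier='Acme' → outer ELSE → T12
sku=L91: supplier='Umbra' → inner[ELSE] → T3
sku=L97: supplier='Soylent' → outer ELSE → T12

T12, T15, T12, T3, T12, T4, T12, T9, T12, T12, T3, T12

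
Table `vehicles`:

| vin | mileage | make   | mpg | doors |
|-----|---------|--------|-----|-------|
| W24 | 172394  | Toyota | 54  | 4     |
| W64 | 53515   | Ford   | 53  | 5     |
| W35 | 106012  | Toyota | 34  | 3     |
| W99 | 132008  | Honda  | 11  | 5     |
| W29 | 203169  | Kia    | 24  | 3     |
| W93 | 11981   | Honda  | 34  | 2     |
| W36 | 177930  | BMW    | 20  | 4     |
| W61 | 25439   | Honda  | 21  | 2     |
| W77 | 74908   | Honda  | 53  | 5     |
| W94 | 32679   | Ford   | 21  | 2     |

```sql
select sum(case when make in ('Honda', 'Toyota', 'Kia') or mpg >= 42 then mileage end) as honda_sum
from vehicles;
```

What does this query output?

779426

vin=W24: ✓ → 172394
vin=W64: ✓ → 53515
vin=W35: ✓ → 106012
vin=W99: ✓ → 132008
vin=W29: ✓ → 203169
vin=W93: ✓ → 11981
vin=W36: ✗
vin=W61: ✓ → 25439
vin=W77: ✓ → 74908
vin=W94: ✗
honda_sum = 172394 + 53515 + 106012 + 132008 + 203169 + 11981 + 25439 + 74908 = 779426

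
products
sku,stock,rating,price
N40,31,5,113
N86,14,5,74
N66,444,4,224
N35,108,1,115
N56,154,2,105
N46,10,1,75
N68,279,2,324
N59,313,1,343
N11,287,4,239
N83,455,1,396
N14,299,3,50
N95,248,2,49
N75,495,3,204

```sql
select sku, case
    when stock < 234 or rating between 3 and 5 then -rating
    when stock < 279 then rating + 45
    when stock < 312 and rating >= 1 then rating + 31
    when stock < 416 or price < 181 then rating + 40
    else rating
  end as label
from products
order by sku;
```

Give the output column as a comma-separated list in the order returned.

sku=N11: stock < 234 or rating between 3 and 5 → -4
sku=N14: stock < 234 or rating between 3 and 5 → -3
sku=N35: stock < 234 or rating between 3 and 5 → -1
sku=N40: stock < 234 or rating between 3 and 5 → -5
sku=N46: stock < 234 or rating between 3 and 5 → -1
sku=N56: stock < 234 or rating between 3 and 5 → -2
sku=N59: stock < 416 or price < 181 → 41
sku=N66: stock < 234 or rating between 3 and 5 → -4
sku=N68: stock < 312 and rating >= 1 → 33
sku=N75: stock < 234 or rating between 3 and 5 → -3
sku=N83: ELSE → 1
sku=N86: stock < 234 or rating between 3 and 5 → -5
sku=N95: stock < 279 → 47

-4, -3, -1, -5, -1, -2, 41, -4, 33, -3, 1, -5, 47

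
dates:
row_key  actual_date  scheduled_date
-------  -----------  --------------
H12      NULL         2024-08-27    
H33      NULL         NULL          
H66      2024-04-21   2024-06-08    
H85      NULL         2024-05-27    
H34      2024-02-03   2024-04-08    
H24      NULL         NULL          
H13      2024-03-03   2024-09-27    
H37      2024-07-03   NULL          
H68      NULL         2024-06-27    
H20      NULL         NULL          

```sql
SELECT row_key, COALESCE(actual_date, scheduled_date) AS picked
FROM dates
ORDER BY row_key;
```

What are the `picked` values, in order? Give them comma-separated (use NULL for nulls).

row_key=H12: actual_date=NULL, scheduled_date=2024-08-27 → 2024-08-27
row_key=H13: actual_date=2024-03-03 → 2024-03-03
row_key=H20: actual_date=NULL, scheduled_date=NULL (all NULL) → NULL
row_key=H24: actual_date=NULL, scheduled_date=NULL (all NULL) → NULL
row_key=H33: actual_date=NULL, scheduled_date=NULL (all NULL) → NULL
row_key=H34: actual_date=2024-02-03 → 2024-02-03
row_key=H37: actual_date=2024-07-03 → 2024-07-03
row_key=H66: actual_date=2024-04-21 → 2024-04-21
row_key=H68: actual_date=NULL, scheduled_date=2024-06-27 → 2024-06-27
row_key=H85: actual_date=NULL, scheduled_date=2024-05-27 → 2024-05-27

2024-08-27, 2024-03-03, NULL, NULL, NULL, 2024-02-03, 2024-07-03, 2024-04-21, 2024-06-27, 2024-05-27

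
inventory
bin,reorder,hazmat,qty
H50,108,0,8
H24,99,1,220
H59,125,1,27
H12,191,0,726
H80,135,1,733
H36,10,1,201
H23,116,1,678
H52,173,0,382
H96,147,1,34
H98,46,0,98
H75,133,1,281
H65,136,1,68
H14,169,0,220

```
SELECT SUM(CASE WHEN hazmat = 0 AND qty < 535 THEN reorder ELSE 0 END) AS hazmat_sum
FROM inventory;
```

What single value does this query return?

496

bin=H50: ✓ → 108
bin=H24: ✗
bin=H59: ✗
bin=H12: ✗
bin=H80: ✗
bin=H36: ✗
bin=H23: ✗
bin=H52: ✓ → 173
bin=H96: ✗
bin=H98: ✓ → 46
bin=H75: ✗
bin=H65: ✗
bin=H14: ✓ → 169
hazmat_sum = 108 + 173 + 46 + 169 = 496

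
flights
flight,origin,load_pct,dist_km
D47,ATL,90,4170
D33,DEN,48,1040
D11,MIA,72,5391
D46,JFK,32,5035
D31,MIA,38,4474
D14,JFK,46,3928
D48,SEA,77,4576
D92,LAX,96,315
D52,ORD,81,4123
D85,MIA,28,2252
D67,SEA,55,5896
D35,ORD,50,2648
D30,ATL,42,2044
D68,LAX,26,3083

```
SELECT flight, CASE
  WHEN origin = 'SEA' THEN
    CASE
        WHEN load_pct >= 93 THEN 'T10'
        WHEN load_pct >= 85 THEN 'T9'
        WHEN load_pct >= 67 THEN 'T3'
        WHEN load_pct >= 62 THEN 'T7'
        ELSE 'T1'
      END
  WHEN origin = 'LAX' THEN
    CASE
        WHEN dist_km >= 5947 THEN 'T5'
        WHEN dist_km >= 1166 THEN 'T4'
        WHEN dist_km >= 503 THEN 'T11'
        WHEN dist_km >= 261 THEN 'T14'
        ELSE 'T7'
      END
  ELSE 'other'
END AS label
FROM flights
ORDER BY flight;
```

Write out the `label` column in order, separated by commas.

other, other, other, other, other, other, other, other, T3, other, T1, T4, other, T14

flight=D11: origin='MIA' → outer ELSE → other
flight=D14: origin='JFK' → outer ELSE → other
flight=D30: origin='ATL' → outer ELSE → other
flight=D31: origin='MIA' → outer ELSE → other
flight=D33: origin='DEN' → outer ELSE → other
flight=D35: origin='ORD' → outer ELSE → other
flight=D46: origin='JFK' → outer ELSE → other
flight=D47: origin='ATL' → outer ELSE → other
flight=D48: origin='SEA' → inner[load_pct >= 67] → T3
flight=D52: origin='ORD' → outer ELSE → other
flight=D67: origin='SEA' → inner[ELSE] → T1
flight=D68: origin='LAX' → inner[dist_km >= 1166] → T4
flight=D85: origin='MIA' → outer ELSE → other
flight=D92: origin='LAX' → inner[dist_km >= 261] → T14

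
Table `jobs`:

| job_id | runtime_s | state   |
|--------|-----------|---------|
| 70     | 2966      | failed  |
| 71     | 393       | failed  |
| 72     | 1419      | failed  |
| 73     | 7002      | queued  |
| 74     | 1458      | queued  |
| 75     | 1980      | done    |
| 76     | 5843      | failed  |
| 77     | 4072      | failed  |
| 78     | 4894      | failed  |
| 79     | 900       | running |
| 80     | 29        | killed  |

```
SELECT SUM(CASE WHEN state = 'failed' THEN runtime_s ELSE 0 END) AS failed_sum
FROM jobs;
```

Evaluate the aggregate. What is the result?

job_id=70: ✓ → 2966
job_id=71: ✓ → 393
job_id=72: ✓ → 1419
job_id=73: ✗
job_id=74: ✗
job_id=75: ✗
job_id=76: ✓ → 5843
job_id=77: ✓ → 4072
job_id=78: ✓ → 4894
job_id=79: ✗
job_id=80: ✗
failed_sum = 2966 + 393 + 1419 + 5843 + 4072 + 4894 = 19587

19587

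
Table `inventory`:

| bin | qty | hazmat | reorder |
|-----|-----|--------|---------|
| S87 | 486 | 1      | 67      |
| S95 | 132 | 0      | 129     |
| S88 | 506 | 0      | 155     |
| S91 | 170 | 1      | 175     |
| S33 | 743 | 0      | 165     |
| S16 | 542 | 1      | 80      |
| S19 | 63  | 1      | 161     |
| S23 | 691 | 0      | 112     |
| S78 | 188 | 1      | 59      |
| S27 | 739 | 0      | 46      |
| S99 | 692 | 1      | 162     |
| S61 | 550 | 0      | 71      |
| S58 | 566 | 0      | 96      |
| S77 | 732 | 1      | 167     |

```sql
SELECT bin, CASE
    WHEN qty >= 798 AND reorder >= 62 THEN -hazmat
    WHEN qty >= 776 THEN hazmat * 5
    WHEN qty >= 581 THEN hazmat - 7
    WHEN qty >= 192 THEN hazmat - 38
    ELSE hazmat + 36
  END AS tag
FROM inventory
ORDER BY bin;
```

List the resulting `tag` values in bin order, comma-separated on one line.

-37, 37, -7, -7, -7, -38, -38, -6, 37, -37, -38, 37, 36, -6

bin=S16: qty >= 192 → -37
bin=S19: ELSE → 37
bin=S23: qty >= 581 → -7
bin=S27: qty >= 581 → -7
bin=S33: qty >= 581 → -7
bin=S58: qty >= 192 → -38
bin=S61: qty >= 192 → -38
bin=S77: qty >= 581 → -6
bin=S78: ELSE → 37
bin=S87: qty >= 192 → -37
bin=S88: qty >= 192 → -38
bin=S91: ELSE → 37
bin=S95: ELSE → 36
bin=S99: qty >= 581 → -6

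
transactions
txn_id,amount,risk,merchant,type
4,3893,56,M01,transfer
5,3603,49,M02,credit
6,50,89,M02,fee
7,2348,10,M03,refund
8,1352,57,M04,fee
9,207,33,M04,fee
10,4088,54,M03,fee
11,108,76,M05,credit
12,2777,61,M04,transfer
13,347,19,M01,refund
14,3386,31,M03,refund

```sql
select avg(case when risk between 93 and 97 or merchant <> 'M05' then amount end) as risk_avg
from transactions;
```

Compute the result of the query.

txn_id=4: ✓ → 3893
txn_id=5: ✓ → 3603
txn_id=6: ✓ → 50
txn_id=7: ✓ → 2348
txn_id=8: ✓ → 1352
txn_id=9: ✓ → 207
txn_id=10: ✓ → 4088
txn_id=11: ✗
txn_id=12: ✓ → 2777
txn_id=13: ✓ → 347
txn_id=14: ✓ → 3386
risk_avg = (3893 + 3603 + 50 + 2348 + 1352 + 207 + 4088 + 2777 + 347 + 3386) / 10 = 2205.1

2205.1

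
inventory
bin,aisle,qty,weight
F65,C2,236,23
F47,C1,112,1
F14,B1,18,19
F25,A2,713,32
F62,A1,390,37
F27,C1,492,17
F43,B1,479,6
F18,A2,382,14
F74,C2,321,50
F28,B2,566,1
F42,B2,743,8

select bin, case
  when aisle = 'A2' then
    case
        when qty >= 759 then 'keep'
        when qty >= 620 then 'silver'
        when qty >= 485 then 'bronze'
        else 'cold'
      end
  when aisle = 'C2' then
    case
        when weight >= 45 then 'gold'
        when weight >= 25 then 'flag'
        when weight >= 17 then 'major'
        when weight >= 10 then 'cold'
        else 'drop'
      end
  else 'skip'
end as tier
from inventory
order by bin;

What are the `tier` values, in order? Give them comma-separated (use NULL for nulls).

skip, cold, silver, skip, skip, skip, skip, skip, skip, major, gold

bin=F14: aisle='B1' → outer ELSE → skip
bin=F18: aisle='A2' → inner[ELSE] → cold
bin=F25: aisle='A2' → inner[qty >= 620] → silver
bin=F27: aisle='C1' → outer ELSE → skip
bin=F28: aisle='B2' → outer ELSE → skip
bin=F42: aisle='B2' → outer ELSE → skip
bin=F43: aisle='B1' → outer ELSE → skip
bin=F47: aisle='C1' → outer ELSE → skip
bin=F62: aisle='A1' → outer ELSE → skip
bin=F65: aisle='C2' → inner[weight >= 17] → major
bin=F74: aisle='C2' → inner[weight >= 45] → gold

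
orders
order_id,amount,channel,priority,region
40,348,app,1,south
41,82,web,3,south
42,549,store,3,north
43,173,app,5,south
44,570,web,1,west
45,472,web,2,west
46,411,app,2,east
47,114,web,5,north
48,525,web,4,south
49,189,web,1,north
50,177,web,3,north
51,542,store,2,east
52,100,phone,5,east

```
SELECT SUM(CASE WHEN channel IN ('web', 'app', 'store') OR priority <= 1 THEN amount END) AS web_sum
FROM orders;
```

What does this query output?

4152

order_id=40: ✓ → 348
order_id=41: ✓ → 82
order_id=42: ✓ → 549
order_id=43: ✓ → 173
order_id=44: ✓ → 570
order_id=45: ✓ → 472
order_id=46: ✓ → 411
order_id=47: ✓ → 114
order_id=48: ✓ → 525
order_id=49: ✓ → 189
order_id=50: ✓ → 177
order_id=51: ✓ → 542
order_id=52: ✗
web_sum = 348 + 82 + 549 + 173 + 570 + 472 + 411 + 114 + 525 + 189 + 177 + 542 = 4152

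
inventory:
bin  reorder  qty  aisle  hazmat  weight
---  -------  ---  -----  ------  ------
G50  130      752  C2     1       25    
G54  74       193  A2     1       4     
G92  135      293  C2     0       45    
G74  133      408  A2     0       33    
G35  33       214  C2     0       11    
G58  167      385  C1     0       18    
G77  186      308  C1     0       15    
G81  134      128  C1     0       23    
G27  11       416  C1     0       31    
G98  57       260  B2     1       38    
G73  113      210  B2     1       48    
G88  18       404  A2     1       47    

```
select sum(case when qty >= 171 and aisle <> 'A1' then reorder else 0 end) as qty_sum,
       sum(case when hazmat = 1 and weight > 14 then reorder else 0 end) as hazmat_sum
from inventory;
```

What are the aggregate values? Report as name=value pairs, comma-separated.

qty_sum=1057, hazmat_sum=318

[qty_sum: qty >= 171 and aisle <> 'A1']
bin=G50: ✓ → 130
bin=G54: ✓ → 74
bin=G92: ✓ → 135
bin=G74: ✓ → 133
bin=G35: ✓ → 33
bin=G58: ✓ → 167
bin=G77: ✓ → 186
bin=G81: ✗
bin=G27: ✓ → 11
bin=G98: ✓ → 57
bin=G73: ✓ → 113
bin=G88: ✓ → 18
qty_sum = 130 + 74 + 135 + 133 + 33 + 167 + 186 + 11 + 57 + 113 + 18 = 1057
—
[hazmat_sum: hazmat = 1 and weight > 14]
bin=G50: ✓ → 130
bin=G54: ✗
bin=G92: ✗
bin=G74: ✗
bin=G35: ✗
bin=G58: ✗
bin=G77: ✗
bin=G81: ✗
bin=G27: ✗
bin=G98: ✓ → 57
bin=G73: ✓ → 113
bin=G88: ✓ → 18
hazmat_sum = 130 + 57 + 113 + 18 = 318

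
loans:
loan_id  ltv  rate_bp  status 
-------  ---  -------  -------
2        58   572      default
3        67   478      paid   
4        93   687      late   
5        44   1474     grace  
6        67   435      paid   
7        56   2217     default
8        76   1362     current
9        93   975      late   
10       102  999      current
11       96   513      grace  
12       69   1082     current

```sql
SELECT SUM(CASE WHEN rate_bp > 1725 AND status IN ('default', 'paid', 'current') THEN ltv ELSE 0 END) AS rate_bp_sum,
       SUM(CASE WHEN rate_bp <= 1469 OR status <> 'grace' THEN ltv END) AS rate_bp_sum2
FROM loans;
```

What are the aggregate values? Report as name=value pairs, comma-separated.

rate_bp_sum=56, rate_bp_sum2=777

[rate_bp_sum: rate_bp > 1725 AND status IN ('default', 'paid', 'current')]
loan_id=2: ✗
loan_id=3: ✗
loan_id=4: ✗
loan_id=5: ✗
loan_id=6: ✗
loan_id=7: ✓ → 56
loan_id=8: ✗
loan_id=9: ✗
loan_id=10: ✗
loan_id=11: ✗
loan_id=12: ✗
rate_bp_sum = 56
—
[rate_bp_sum2: rate_bp <= 1469 OR status <> 'grace']
loan_id=2: ✓ → 58
loan_id=3: ✓ → 67
loan_id=4: ✓ → 93
loan_id=5: ✗
loan_id=6: ✓ → 67
loan_id=7: ✓ → 56
loan_id=8: ✓ → 76
loan_id=9: ✓ → 93
loan_id=10: ✓ → 102
loan_id=11: ✓ → 96
loan_id=12: ✓ → 69
rate_bp_sum2 = 58 + 67 + 93 + 67 + 56 + 76 + 93 + 102 + 96 + 69 = 777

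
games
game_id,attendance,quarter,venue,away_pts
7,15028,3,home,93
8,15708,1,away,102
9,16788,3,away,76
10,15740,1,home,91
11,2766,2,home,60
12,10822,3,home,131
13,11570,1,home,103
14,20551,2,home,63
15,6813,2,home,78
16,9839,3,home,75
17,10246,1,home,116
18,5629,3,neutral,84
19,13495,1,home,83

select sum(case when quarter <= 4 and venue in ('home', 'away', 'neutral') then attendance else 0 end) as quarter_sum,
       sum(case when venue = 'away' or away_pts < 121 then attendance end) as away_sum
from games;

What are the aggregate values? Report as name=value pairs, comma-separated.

quarter_sum=154995, away_sum=144173

[quarter_sum: quarter <= 4 and venue in ('home', 'away', 'neutral')]
game_id=7: ✓ → 15028
game_id=8: ✓ → 15708
game_id=9: ✓ → 16788
game_id=10: ✓ → 15740
game_id=11: ✓ → 2766
game_id=12: ✓ → 10822
game_id=13: ✓ → 11570
game_id=14: ✓ → 20551
game_id=15: ✓ → 6813
game_id=16: ✓ → 9839
game_id=17: ✓ → 10246
game_id=18: ✓ → 5629
game_id=19: ✓ → 13495
quarter_sum = 15028 + 15708 + 16788 + 15740 + 2766 + 10822 + 11570 + 20551 + 6813 + 9839 + 10246 + 5629 + 13495 = 154995
—
[away_sum: venue = 'away' or away_pts < 121]
game_id=7: ✓ → 15028
game_id=8: ✓ → 15708
game_id=9: ✓ → 16788
game_id=10: ✓ → 15740
game_id=11: ✓ → 2766
game_id=12: ✗
game_id=13: ✓ → 11570
game_id=14: ✓ → 20551
game_id=15: ✓ → 6813
game_id=16: ✓ → 9839
game_id=17: ✓ → 10246
game_id=18: ✓ → 5629
game_id=19: ✓ → 13495
away_sum = 15028 + 15708 + 16788 + 15740 + 2766 + 11570 + 20551 + 6813 + 9839 + 10246 + 5629 + 13495 = 144173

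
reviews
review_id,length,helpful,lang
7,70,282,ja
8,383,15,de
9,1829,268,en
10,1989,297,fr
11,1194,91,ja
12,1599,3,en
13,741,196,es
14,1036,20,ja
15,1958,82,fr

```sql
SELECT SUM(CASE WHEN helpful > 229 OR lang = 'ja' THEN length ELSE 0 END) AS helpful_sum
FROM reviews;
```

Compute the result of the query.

6118

review_id=7: ✓ → 70
review_id=8: ✗
review_id=9: ✓ → 1829
review_id=10: ✓ → 1989
review_id=11: ✓ → 1194
review_id=12: ✗
review_id=13: ✗
review_id=14: ✓ → 1036
review_id=15: ✗
helpful_sum = 70 + 1829 + 1989 + 1194 + 1036 = 6118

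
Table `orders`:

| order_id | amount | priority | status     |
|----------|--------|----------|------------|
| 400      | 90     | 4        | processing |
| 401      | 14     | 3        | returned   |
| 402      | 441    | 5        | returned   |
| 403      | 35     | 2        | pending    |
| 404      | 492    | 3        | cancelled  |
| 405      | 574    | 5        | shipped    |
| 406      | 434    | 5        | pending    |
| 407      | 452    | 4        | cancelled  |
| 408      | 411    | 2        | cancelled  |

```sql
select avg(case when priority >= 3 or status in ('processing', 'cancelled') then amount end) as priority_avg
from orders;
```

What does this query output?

order_id=400: ✓ → 90
order_id=401: ✓ → 14
order_id=402: ✓ → 441
order_id=403: ✗
order_id=404: ✓ → 492
order_id=405: ✓ → 574
order_id=406: ✓ → 434
order_id=407: ✓ → 452
order_id=408: ✓ → 411
priority_avg = (90 + 14 + 441 + 492 + 574 + 434 + 452 + 411) / 8 = 363.5

363.5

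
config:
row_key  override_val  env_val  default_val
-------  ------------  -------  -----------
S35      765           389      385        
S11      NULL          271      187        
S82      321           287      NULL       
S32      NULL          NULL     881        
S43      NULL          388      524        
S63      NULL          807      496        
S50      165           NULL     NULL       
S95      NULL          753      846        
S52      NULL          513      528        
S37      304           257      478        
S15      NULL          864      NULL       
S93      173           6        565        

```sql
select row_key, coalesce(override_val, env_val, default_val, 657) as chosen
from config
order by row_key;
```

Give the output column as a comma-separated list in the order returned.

row_key=S11: override_val=NULL, env_val=271 → 271
row_key=S15: override_val=NULL, env_val=864 → 864
row_key=S32: override_val=NULL, env_val=NULL, default_val=881 → 881
row_key=S35: override_val=765 → 765
row_key=S37: override_val=304 → 304
row_key=S43: override_val=NULL, env_val=388 → 388
row_key=S50: override_val=165 → 165
row_key=S52: override_val=NULL, env_val=513 → 513
row_key=S63: override_val=NULL, env_val=807 → 807
row_key=S82: override_val=321 → 321
row_key=S93: override_val=173 → 173
row_key=S95: override_val=NULL, env_val=753 → 753

271, 864, 881, 765, 304, 388, 165, 513, 807, 321, 173, 753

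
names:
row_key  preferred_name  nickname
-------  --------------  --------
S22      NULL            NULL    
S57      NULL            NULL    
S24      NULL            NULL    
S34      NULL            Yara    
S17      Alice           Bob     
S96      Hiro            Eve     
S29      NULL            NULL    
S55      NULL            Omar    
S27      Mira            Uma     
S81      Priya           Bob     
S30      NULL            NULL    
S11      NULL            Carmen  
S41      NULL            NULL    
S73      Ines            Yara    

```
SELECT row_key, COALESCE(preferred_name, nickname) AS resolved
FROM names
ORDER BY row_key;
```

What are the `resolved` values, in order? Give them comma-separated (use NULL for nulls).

Carmen, Alice, NULL, NULL, Mira, NULL, NULL, Yara, NULL, Omar, NULL, Ines, Priya, Hiro

row_key=S11: preferred_name=NULL, nickname=Carmen → Carmen
row_key=S17: preferred_name=Alice → Alice
row_key=S22: preferred_name=NULL, nickname=NULL (all NULL) → NULL
row_key=S24: preferred_name=NULL, nickname=NULL (all NULL) → NULL
row_key=S27: preferred_name=Mira → Mira
row_key=S29: preferred_name=NULL, nickname=NULL (all NULL) → NULL
row_key=S30: preferred_name=NULL, nickname=NULL (all NULL) → NULL
row_key=S34: preferred_name=NULL, nickname=Yara → Yara
row_key=S41: preferred_name=NULL, nickname=NULL (all NULL) → NULL
row_key=S55: preferred_name=NULL, nickname=Omar → Omar
row_key=S57: preferred_name=NULL, nickname=NULL (all NULL) → NULL
row_key=S73: preferred_name=Ines → Ines
row_key=S81: preferred_name=Priya → Priya
row_key=S96: preferred_name=Hiro → Hiro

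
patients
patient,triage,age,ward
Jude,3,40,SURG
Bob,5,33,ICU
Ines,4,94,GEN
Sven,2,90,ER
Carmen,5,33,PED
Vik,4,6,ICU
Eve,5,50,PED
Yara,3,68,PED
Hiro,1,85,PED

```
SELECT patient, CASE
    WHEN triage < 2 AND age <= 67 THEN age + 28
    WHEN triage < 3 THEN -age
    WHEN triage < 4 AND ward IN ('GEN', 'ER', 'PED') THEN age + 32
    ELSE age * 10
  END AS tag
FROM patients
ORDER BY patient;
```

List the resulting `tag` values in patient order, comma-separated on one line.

330, 330, 500, -85, 940, 400, -90, 60, 100

patient=Bob: ELSE → 330
patient=Carmen: ELSE → 330
patient=Eve: ELSE → 500
patient=Hiro: triage < 3 → -85
patient=Ines: ELSE → 940
patient=Jude: ELSE → 400
patient=Sven: triage < 3 → -90
patient=Vik: ELSE → 60
patient=Yara: triage < 4 AND ward IN ('GEN', 'ER', 'PED') → 100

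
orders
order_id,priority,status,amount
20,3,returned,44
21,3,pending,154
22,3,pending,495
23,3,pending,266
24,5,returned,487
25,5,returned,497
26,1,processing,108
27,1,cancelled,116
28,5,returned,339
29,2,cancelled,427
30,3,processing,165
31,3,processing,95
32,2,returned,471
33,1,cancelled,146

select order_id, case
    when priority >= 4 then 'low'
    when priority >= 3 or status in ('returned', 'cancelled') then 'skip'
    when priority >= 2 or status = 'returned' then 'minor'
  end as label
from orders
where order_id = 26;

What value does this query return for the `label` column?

NULL

order_id = 26: priority=1, status=processing, amount=108.
priority >= 4 → false
priority >= 3 or status in ('returned', 'cancelled') → false
priority >= 2 or status = 'returned' → false
No WHEN matched and there is no ELSE, so the CASE yields NULL.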